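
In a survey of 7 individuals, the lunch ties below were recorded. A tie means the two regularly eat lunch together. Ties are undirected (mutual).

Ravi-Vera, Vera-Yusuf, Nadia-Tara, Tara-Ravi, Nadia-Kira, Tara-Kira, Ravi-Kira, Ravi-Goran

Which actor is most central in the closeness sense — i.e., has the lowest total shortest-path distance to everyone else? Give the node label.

Ravi

Farness (sum of distances to all others) for each node — Goran:13, Kira:10, Nadia:14, Ravi:8, Tara:10, Vera:11, Yusuf:16.
The smallest farness is 8, for Ravi, so Ravi has the highest closeness.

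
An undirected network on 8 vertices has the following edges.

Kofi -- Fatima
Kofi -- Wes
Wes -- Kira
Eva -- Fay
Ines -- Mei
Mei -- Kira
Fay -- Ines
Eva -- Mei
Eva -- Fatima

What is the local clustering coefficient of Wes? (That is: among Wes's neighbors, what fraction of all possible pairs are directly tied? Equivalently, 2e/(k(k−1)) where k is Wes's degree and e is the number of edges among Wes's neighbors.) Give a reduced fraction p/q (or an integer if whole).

0

Wes's neighbors: Kira and Kofi (k = 2).
Possible neighbor pairs: C(2,2) = 1. Edges among them: none → e = 0.
Clustering(Wes) = 0/1.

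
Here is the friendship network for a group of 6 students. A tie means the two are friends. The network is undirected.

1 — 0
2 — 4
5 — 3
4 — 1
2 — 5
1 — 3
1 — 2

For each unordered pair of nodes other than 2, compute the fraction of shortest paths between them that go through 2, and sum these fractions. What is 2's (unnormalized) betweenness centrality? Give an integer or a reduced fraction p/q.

2

Pairs whose geodesics pass through 2 — 5–4: 1; 5–0: 1/2; 5–1: 1/2.
All other pairs contribute 0.
Summing the contributions gives betweenness(2) = 2.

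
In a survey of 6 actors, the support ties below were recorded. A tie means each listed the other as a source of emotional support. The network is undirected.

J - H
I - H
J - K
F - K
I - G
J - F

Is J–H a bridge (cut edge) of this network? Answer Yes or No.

Yes

Without the J–H edge there is no alternate route between J and H, so the network disconnects. It is a bridge.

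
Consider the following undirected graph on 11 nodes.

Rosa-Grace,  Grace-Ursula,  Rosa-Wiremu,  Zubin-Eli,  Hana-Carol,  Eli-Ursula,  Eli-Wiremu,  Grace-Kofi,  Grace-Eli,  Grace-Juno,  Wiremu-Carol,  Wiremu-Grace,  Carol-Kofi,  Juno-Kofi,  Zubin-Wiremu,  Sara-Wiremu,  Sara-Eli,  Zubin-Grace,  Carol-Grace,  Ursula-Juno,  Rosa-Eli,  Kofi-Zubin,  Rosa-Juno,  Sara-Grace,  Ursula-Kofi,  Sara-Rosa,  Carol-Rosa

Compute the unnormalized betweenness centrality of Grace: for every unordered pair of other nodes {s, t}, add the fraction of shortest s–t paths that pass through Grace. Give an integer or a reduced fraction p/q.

Pairs whose geodesics pass through Grace — Hana–Juno: 1/3; Hana–Eli: 1/3; Hana–Ursula: 1/2; Hana–Sara: 1/3; Hana–Zubin: 1/3; Juno–Eli: 1/3; Juno–Wiremu: 1/2; Juno–Carol: 1/3; Juno–Sara: 1/2; Juno–Zubin: 1/2; Rosa–Ursula: 1/3; Rosa–Kofi: 1/3; Rosa–Zubin: 1/3; Eli–Carol: 1/3 … (+10 more pairs).
All other pairs contribute 0.
Summing the contributions gives betweenness(Grace) = 59/6.

59/6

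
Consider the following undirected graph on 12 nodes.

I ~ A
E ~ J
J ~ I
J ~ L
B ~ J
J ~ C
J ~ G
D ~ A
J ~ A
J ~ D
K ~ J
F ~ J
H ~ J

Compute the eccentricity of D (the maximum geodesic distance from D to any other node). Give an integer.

2

Distances from D: A:1, B:2, C:2, E:2, F:2, G:2, H:2, I:2, J:1, K:2, L:2.
The largest is 2 (to L, H, I, C, B, E, K, G, and F), so the eccentricity of D is 2.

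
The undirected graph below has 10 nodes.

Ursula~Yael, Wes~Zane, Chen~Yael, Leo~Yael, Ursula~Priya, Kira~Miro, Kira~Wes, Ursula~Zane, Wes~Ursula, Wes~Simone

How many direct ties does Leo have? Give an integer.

1

Leo is directly tied to Yael. That is 1 neighbor, so the degree of Leo is 1.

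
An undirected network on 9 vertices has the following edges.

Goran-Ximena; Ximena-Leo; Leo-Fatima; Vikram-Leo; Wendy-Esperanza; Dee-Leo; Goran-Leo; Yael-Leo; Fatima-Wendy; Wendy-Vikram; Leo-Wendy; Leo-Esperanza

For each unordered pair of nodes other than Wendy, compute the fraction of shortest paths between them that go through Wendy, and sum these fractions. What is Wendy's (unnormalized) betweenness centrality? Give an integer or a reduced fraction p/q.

3/2

Pairs whose geodesics pass through Wendy — Esperanza–Fatima: 1/2; Esperanza–Vikram: 1/2; Fatima–Vikram: 1/2.
All other pairs contribute 0.
Summing the contributions gives betweenness(Wendy) = 3/2.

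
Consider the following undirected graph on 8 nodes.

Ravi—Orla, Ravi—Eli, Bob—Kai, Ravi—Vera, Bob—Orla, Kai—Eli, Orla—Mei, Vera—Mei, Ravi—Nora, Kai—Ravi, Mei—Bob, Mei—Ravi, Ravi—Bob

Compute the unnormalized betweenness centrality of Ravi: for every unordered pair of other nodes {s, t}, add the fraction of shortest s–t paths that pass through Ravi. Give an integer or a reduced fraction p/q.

25/2

Pairs whose geodesics pass through Ravi — Vera–Bob: 1/2; Vera–Eli: 1; Vera–Nora: 1; Vera–Orla: 1/2; Vera–Kai: 1; Bob–Eli: 1/2; Bob–Nora: 1; Eli–Mei: 1; Eli–Nora: 1; Eli–Orla: 1; Mei–Nora: 1; Mei–Kai: 1/2; Nora–Orla: 1; Nora–Kai: 1 … (+1 more pairs).
All other pairs contribute 0.
Summing the contributions gives betweenness(Ravi) = 25/2.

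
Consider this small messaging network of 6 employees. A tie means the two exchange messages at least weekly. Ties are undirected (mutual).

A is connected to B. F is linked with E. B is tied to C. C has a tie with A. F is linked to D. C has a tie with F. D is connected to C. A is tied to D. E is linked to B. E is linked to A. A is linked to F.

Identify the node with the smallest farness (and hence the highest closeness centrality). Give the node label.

A

Farness (sum of distances to all others) for each node — A:5, B:7, C:6, D:7, E:7, F:6.
The smallest farness is 5, for A, so A has the highest closeness.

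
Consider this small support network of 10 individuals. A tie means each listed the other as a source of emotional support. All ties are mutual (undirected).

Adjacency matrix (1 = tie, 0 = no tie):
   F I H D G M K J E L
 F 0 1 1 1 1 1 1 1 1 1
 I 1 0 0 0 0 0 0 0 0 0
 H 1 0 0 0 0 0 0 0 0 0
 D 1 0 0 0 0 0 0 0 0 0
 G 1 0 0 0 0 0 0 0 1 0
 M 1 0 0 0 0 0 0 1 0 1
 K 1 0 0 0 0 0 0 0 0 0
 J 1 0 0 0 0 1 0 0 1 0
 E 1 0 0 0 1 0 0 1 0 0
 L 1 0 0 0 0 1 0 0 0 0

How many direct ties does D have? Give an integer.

1

D is directly tied to F. That is 1 neighbor, so the degree of D is 1.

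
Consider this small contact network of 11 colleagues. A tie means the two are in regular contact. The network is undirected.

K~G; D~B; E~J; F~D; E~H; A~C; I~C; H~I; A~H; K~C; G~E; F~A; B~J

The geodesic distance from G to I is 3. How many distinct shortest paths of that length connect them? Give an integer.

The shortest distance is 3. The length-3 paths are: G–K–C–I; G–E–H–I.
That gives 2 distinct shortest paths.

2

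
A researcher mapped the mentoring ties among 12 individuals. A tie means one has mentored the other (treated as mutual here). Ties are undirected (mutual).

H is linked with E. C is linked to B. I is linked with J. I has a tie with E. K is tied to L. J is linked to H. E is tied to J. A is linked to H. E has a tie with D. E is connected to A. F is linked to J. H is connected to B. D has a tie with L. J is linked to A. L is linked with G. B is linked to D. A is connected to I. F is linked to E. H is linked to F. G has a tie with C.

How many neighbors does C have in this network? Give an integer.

C is directly tied to B and G. That is 2 neighbors, so the degree of C is 2.

2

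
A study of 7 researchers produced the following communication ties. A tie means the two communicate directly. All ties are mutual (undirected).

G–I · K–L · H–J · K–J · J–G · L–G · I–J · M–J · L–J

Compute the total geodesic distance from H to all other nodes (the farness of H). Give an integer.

Distances from H: G:2, I:2, J:1, K:2, L:2, M:2.
Sum = 2 + 2 + 1 + 2 + 2 + 2 = 11.

11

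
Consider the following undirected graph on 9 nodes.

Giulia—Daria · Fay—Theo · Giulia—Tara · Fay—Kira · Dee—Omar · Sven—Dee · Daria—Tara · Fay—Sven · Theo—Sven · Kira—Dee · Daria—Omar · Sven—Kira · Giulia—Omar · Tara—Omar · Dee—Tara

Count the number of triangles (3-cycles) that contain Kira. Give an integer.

2

Kira's neighbors: Dee, Fay, and Sven.
Neighbor pairs that are themselves tied: Kira–Dee–Sven; Kira–Fay–Sven. Each forms one triangle with Kira, for 2 in total.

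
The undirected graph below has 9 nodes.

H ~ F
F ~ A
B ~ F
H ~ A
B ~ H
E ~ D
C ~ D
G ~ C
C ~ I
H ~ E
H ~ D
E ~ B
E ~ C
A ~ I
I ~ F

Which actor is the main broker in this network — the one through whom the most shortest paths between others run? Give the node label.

C

Unnormalized betweenness of each node: A:1/2, B:1/2, C:9, D:1, E:7/2, F:2, G:0, H:9/2, I:4.
C has the largest value, 9, making it the main broker — the node through which the most shortest paths run.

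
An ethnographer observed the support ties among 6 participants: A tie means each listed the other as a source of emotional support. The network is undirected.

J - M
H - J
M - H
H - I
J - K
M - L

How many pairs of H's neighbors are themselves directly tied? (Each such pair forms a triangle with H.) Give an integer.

H's neighbors: I, J, and M.
Neighbor pairs that are themselves tied: H–J–M. Each forms one triangle with H, for 1 in total.

1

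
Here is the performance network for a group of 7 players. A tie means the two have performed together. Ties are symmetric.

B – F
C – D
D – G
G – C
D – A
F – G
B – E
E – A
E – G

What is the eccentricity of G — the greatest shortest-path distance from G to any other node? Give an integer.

2

Distances from G: A:2, B:2, C:1, D:1, E:1, F:1.
The largest is 2 (to B and A), so the eccentricity of G is 2.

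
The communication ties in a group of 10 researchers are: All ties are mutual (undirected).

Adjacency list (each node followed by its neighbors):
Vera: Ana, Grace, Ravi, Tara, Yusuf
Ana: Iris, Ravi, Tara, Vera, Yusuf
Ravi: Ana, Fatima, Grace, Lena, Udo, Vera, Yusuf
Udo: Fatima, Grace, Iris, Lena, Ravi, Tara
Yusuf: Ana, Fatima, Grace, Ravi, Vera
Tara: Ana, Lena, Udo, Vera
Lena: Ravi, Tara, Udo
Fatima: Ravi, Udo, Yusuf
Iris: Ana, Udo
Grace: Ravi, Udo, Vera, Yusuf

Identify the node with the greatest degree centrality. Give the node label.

Ravi

Degrees — Ana:5, Fatima:3, Grace:4, Iris:2, Lena:3, Ravi:7, Tara:4, Udo:6, Vera:5, Yusuf:5.
The maximum is 7, attained only by Ravi.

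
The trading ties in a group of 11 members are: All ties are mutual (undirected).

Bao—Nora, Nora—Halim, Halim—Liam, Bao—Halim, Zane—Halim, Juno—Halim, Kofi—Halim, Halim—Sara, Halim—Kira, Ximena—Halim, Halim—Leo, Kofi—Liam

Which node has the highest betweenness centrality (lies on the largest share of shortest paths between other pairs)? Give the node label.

Halim

Unnormalized betweenness of each node: Bao:0, Halim:43, Juno:0, Kira:0, Kofi:0, Leo:0, Liam:0, Nora:0, Sara:0, Ximena:0, Zane:0.
Halim has the largest value, 43, making it the main broker — the node through which the most shortest paths run.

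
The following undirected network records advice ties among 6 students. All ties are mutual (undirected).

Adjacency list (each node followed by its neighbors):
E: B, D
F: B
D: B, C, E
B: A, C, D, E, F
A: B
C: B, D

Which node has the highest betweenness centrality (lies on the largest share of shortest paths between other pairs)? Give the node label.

B

Unnormalized betweenness of each node: A:0, B:15/2, C:0, D:1/2, E:0, F:0.
B has the largest value, 15/2, making it the main broker — the node through which the most shortest paths run.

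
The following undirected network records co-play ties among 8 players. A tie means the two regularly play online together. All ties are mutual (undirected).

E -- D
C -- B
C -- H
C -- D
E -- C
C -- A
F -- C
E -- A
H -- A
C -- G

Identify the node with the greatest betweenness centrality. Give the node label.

C

Unnormalized betweenness of each node: A:1/2, B:0, C:17, D:0, E:1/2, F:0, G:0, H:0.
C has the largest value, 17, making it the main broker — the node through which the most shortest paths run.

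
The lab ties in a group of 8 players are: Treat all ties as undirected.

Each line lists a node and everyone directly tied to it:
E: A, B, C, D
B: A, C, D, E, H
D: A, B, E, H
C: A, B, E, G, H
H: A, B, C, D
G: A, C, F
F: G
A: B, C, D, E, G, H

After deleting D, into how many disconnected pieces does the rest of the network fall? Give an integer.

1

D's neighbors (A, B, E, and H) remain reachable from one another through other ties, so the rest of the network stays in one piece.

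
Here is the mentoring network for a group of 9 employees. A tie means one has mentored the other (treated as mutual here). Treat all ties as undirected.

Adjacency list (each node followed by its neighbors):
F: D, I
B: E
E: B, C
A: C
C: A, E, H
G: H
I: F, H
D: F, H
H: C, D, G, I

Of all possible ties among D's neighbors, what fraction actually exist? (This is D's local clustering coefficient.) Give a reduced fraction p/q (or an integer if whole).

0

D's neighbors: F and H (k = 2).
Possible neighbor pairs: C(2,2) = 1. Edges among them: none → e = 0.
Clustering(D) = 0/1.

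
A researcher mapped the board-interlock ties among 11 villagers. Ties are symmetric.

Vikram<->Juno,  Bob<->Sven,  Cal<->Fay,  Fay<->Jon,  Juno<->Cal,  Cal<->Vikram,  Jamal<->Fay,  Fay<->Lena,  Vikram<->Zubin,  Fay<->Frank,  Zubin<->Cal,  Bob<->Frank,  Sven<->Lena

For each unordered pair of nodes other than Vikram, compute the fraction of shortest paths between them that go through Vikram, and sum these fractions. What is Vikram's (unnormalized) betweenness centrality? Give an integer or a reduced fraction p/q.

Pairs whose geodesics pass through Vikram — Juno–Zubin: 1/2.
All other pairs contribute 0.
Summing the contributions gives betweenness(Vikram) = 1/2.

1/2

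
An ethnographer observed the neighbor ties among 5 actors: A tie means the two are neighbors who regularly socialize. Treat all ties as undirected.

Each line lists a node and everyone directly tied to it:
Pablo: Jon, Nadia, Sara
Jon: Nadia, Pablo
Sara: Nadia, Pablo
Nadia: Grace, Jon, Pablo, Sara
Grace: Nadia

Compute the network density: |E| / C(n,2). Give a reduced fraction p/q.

3/5

There are 6 edges and 5 nodes, so the maximum possible is C(5,2) = 10.
Density = 6/10 = 3/5.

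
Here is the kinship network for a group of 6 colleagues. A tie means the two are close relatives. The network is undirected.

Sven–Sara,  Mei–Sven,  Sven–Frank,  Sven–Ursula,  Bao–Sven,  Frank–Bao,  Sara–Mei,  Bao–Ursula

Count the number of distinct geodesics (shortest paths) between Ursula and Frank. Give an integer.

The shortest distance is 2. The length-2 paths are: Ursula–Sven–Frank; Ursula–Bao–Frank.
That gives 2 distinct shortest paths.

2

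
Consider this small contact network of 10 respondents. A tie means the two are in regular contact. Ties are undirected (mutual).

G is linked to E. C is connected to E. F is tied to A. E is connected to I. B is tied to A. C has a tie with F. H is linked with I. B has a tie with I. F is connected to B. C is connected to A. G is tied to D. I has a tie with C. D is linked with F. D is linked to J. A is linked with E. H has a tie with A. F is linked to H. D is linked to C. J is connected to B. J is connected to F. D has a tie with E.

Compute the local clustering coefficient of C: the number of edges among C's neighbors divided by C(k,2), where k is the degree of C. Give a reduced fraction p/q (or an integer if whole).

C's neighbors: A, D, E, F, and I (k = 5).
Possible neighbor pairs: C(5,2) = 10. Edges among them: A–E, A–F, D–E, D–F, E–I → e = 5.
Clustering(C) = 5/10 = 1/2.

1/2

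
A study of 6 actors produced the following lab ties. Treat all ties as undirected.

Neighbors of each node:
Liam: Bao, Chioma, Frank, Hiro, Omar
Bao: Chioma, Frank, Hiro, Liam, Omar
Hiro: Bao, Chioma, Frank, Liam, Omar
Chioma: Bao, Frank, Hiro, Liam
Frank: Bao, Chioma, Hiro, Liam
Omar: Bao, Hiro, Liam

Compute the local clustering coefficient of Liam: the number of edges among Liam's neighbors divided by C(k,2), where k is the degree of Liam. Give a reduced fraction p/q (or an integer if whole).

Liam's neighbors: Bao, Chioma, Frank, Hiro, and Omar (k = 5).
Possible neighbor pairs: C(5,2) = 10. Edges among them: Bao–Chioma, Bao–Frank, Bao–Hiro, Bao–Omar, Chioma–Frank, Chioma–Hiro, Frank–Hiro, Hiro–Omar → e = 8.
Clustering(Liam) = 8/10 = 4/5.

4/5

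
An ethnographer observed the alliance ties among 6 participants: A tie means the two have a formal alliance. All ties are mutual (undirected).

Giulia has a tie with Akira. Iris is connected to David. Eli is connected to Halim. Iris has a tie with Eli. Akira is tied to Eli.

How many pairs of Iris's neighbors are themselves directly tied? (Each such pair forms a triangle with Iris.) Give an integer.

0

Iris's neighbors are David and Eli, but none of them are tied to each other, so no triangle contains Iris.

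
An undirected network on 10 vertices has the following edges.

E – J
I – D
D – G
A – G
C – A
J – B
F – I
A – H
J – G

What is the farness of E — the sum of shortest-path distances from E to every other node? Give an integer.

28

Distances from E: A:3, B:2, C:4, D:3, F:5, G:2, H:4, I:4, J:1.
Sum = 3 + 2 + 4 + 3 + 5 + 2 + 4 + 4 + 1 = 28.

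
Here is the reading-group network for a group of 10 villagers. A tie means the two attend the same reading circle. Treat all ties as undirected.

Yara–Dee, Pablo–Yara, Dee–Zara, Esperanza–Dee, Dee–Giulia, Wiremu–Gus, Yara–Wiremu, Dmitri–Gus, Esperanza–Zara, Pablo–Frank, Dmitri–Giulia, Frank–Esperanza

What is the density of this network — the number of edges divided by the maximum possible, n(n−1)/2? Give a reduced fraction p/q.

4/15

There are 12 edges and 10 nodes, so the maximum possible is C(10,2) = 45.
Density = 12/45 = 4/15.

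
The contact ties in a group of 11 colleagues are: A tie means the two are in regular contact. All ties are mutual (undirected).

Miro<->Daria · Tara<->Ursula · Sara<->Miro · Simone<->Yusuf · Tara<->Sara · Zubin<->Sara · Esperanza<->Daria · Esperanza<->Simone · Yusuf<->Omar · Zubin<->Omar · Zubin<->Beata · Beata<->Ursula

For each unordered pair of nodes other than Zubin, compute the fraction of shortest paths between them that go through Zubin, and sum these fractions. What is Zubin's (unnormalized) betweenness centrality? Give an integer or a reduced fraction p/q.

17

Pairs whose geodesics pass through Zubin — Daria–Beata: 1; Daria–Omar: 1/2; Miro–Beata: 1; Miro–Omar: 1; Miro–Yusuf: 1/2; Sara–Beata: 1; Sara–Omar: 1; Sara–Yusuf: 1; Sara–Simone: 1/2; Tara–Omar: 1; Tara–Yusuf: 1; Tara–Simone: 1/2; Ursula–Omar: 1; Ursula–Yusuf: 1 … (+5 more pairs).
All other pairs contribute 0.
Summing the contributions gives betweenness(Zubin) = 17.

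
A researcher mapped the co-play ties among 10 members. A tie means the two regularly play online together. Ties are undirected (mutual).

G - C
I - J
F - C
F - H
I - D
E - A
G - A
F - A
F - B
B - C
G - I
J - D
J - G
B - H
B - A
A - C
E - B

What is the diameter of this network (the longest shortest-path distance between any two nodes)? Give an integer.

5

Eccentricity of each node (its greatest distance to any other): A:3, B:4, C:3, D:5, E:4, F:4, G:3, H:5, I:4, J:4.
The maximum eccentricity is 5, realized for instance by the pair D–H via D – I – G – C – F – H. So the diameter is 5.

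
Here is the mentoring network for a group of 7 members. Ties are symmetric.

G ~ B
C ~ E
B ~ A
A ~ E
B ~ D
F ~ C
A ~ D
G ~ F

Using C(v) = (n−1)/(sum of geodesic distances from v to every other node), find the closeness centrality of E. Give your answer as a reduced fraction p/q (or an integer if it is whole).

Distances from E: A:1, B:2, C:1, D:2, F:2, G:3. Sum = 11.
n = 7, so closeness = 6/11.

6/11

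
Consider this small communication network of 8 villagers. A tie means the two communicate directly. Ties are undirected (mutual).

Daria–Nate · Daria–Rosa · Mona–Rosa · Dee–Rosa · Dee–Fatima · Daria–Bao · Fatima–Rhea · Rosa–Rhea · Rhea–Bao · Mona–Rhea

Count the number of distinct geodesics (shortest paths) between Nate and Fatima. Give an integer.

3

The shortest distance is 4. The length-4 paths are: Nate–Daria–Rosa–Rhea–Fatima; Nate–Daria–Bao–Rhea–Fatima; Nate–Daria–Rosa–Dee–Fatima.
That gives 3 distinct shortest paths.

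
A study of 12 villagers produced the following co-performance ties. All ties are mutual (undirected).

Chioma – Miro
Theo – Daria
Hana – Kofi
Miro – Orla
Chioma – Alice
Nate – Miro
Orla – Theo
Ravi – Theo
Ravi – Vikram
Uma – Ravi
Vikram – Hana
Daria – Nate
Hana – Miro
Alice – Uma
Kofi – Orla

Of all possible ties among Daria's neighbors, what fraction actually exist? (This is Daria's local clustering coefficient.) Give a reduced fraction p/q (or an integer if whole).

Daria's neighbors: Nate and Theo (k = 2).
Possible neighbor pairs: C(2,2) = 1. Edges among them: none → e = 0.
Clustering(Daria) = 0/1.

0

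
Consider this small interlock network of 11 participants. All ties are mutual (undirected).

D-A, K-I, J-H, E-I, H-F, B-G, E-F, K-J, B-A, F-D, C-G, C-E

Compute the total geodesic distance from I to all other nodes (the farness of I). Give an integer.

25

Distances from I: A:4, B:4, C:2, D:3, E:1, F:2, G:3, H:3, J:2, K:1.
Sum = 4 + 4 + 2 + 3 + 1 + 2 + 3 + 3 + 2 + 1 = 25.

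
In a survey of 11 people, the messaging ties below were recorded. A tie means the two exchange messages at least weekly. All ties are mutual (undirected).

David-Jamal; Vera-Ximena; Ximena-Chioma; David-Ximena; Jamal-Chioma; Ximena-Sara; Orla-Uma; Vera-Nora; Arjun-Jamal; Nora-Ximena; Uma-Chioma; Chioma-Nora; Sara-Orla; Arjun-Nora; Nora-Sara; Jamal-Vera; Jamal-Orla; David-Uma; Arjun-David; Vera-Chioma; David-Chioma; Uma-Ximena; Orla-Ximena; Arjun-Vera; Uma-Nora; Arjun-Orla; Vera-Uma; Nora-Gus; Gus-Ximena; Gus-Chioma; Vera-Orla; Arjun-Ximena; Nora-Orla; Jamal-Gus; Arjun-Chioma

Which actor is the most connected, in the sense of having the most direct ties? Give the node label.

Ximena

Degrees — Arjun:7, Chioma:8, David:5, Gus:4, Jamal:6, Nora:8, Orla:7, Sara:3, Uma:6, Vera:7, Ximena:9.
The maximum is 9, attained only by Ximena.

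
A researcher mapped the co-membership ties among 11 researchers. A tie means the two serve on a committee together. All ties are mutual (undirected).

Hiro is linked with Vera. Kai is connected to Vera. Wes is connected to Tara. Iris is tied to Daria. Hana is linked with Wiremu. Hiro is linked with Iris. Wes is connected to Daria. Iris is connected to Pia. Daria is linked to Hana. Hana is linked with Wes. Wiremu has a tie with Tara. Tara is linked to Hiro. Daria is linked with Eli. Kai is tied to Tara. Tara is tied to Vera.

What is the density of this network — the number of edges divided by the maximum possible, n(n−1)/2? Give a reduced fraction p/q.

3/11

There are 15 edges and 11 nodes, so the maximum possible is C(11,2) = 55.
Density = 15/55 = 3/11.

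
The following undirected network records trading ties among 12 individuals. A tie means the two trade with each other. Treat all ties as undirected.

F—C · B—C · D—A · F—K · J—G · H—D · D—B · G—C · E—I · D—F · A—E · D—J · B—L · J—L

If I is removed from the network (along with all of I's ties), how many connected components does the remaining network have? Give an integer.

I's neighbors (E) remain reachable from one another through other ties, so the rest of the network stays in one piece.

1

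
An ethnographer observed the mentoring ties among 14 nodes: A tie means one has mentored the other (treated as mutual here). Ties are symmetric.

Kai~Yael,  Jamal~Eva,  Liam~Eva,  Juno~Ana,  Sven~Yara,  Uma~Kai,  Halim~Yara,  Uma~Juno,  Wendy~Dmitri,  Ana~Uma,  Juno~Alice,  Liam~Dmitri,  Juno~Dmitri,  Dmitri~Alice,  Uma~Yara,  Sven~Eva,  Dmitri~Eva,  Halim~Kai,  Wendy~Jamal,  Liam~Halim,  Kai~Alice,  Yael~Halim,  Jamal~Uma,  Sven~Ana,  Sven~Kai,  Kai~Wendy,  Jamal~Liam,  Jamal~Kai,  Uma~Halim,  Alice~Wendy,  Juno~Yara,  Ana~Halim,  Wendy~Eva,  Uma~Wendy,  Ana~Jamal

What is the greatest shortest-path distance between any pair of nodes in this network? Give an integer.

Eccentricity of each node (its greatest distance to any other): Alice:2, Ana:2, Dmitri:3, Eva:3, Halim:2, Jamal:2, Juno:3, Kai:2, Liam:2, Sven:2, Uma:2, Wendy:2, Yael:3, Yara:2.
The maximum eccentricity is 3, realized for instance by the pair Yael–Dmitri via Yael – Halim – Liam – Dmitri. So the diameter is 3.

3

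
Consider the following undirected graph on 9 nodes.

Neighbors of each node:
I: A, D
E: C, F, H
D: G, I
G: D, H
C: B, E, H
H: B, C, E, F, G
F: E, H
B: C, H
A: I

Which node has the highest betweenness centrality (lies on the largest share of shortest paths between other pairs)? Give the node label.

Unnormalized betweenness of each node: A:0, B:0, C:1/2, D:12, E:1/2, F:0, G:15, H:18, I:7.
H has the largest value, 18, making it the main broker — the node through which the most shortest paths run.

H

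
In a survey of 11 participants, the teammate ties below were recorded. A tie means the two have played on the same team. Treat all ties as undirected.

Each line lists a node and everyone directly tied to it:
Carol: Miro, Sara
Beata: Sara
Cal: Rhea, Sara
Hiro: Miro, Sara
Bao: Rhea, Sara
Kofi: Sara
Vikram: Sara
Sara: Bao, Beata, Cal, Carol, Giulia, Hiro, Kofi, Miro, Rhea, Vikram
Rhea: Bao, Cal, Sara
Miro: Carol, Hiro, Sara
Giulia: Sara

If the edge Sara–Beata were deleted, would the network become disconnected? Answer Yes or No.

Without the Sara–Beata edge there is no alternate route between Sara and Beata, so the network disconnects. It is a bridge.

Yes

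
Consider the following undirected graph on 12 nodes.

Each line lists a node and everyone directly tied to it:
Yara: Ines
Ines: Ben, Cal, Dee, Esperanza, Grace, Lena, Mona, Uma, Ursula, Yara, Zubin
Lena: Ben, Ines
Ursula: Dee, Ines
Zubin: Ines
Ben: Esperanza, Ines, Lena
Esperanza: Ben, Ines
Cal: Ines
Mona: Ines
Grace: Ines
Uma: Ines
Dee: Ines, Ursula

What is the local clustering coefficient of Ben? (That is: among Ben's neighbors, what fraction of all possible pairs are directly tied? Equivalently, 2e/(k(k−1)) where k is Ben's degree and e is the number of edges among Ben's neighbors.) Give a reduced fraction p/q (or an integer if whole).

Ben's neighbors: Esperanza, Ines, and Lena (k = 3).
Possible neighbor pairs: C(3,2) = 3. Edges among them: Esperanza–Ines, Ines–Lena → e = 2.
Clustering(Ben) = 2/3.

2/3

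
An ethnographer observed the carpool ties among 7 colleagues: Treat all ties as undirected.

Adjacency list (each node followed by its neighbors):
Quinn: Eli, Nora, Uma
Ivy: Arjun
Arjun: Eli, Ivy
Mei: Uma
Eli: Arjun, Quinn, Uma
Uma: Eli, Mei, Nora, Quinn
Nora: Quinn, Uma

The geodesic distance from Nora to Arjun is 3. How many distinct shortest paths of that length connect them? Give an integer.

The shortest distance is 3. The length-3 paths are: Nora–Uma–Eli–Arjun; Nora–Quinn–Eli–Arjun.
That gives 2 distinct shortest paths.

2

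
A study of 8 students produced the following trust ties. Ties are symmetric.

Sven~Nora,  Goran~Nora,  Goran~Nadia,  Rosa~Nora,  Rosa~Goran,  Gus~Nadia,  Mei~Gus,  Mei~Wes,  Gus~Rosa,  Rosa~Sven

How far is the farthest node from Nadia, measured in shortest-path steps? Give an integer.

Distances from Nadia: Goran:1, Gus:1, Mei:2, Nora:2, Rosa:2, Sven:3, Wes:3.
The largest is 3 (to Sven and Wes), so the eccentricity of Nadia is 3.

3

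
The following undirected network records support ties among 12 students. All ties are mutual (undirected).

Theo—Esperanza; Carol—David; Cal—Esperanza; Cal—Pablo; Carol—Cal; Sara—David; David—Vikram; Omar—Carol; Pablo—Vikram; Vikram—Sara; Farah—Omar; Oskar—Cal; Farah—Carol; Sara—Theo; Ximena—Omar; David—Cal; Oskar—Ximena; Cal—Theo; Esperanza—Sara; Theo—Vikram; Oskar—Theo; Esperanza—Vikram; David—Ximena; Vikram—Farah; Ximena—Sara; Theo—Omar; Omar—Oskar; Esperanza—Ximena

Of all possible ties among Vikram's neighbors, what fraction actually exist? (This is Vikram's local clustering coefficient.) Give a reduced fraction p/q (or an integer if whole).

4/15

Vikram's neighbors: David, Esperanza, Farah, Pablo, Sara, and Theo (k = 6).
Possible neighbor pairs: C(6,2) = 15. Edges among them: David–Sara, Esperanza–Sara, Esperanza–Theo, Sara–Theo → e = 4.
Clustering(Vikram) = 4/15.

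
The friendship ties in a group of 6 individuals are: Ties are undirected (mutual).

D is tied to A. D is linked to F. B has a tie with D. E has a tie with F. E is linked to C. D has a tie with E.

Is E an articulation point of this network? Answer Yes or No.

Yes

Removing E leaves {A, B, D, and F} with no path to {C}, so the network splits into 2 components. E is a cut vertex.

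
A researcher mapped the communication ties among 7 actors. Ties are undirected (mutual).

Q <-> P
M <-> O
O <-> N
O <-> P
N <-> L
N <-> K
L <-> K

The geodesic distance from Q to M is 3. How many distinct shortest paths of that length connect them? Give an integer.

1

The shortest distance is 3, and the only length-3 path is Q–P–O–M. So there is exactly 1 shortest path.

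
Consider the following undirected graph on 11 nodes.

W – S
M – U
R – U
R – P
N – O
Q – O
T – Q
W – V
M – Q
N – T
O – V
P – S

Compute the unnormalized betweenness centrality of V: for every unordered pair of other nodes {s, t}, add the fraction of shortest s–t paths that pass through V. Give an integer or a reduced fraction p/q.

11

Pairs whose geodesics pass through V — Q–S: 1; Q–W: 1; M–W: 1; P–O: 1; P–N: 1; S–O: 1; S–N: 1; S–T: 2/2; W–O: 1; W–N: 1; W–T: 2/2.
All other pairs contribute 0.
Summing the contributions gives betweenness(V) = 11.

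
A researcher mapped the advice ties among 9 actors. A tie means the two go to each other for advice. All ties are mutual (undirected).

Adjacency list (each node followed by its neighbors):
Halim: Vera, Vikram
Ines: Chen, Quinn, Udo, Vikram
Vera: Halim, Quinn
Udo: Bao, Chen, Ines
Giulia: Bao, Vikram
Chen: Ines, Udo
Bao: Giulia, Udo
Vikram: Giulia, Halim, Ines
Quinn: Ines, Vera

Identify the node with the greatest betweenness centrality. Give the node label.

Ines

Unnormalized betweenness of each node: Bao:3/2, Chen:0, Giulia:5/2, Halim:5/2, Ines:12, Quinn:7/2, Udo:4, Vera:1, Vikram:9.
Ines has the largest value, 12, making it the main broker — the node through which the most shortest paths run.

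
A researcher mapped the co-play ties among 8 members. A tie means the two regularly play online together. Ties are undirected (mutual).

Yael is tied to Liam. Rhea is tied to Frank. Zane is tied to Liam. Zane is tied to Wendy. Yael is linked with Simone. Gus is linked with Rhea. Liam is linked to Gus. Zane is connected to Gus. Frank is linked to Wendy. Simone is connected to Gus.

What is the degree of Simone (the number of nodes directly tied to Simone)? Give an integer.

Simone is directly tied to Gus and Yael. That is 2 neighbors, so the degree of Simone is 2.

2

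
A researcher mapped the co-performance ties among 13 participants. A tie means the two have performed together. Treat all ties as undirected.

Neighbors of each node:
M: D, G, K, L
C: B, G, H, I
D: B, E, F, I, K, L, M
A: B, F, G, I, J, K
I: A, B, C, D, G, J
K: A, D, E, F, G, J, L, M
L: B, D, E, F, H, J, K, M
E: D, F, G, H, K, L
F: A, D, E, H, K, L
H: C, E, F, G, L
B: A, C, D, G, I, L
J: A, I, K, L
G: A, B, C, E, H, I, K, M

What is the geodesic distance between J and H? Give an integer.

2

One shortest route is J – L – H, which uses 2 edges, and J and H are not directly tied, so nothing shorter exists. So d(J,H) = 2.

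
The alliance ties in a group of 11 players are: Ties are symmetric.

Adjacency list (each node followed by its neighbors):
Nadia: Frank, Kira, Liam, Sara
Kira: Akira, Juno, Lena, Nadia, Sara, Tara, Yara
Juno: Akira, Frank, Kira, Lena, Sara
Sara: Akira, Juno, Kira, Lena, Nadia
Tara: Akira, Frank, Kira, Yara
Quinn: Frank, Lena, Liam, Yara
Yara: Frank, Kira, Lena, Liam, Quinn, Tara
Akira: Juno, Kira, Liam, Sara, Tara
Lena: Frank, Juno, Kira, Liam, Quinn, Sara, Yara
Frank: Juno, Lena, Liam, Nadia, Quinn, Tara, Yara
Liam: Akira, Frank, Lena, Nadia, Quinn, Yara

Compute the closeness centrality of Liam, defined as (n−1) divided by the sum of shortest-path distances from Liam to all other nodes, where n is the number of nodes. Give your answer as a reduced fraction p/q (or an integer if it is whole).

5/7

Distances from Liam: Akira:1, Frank:1, Juno:2, Kira:2, Lena:1, Nadia:1, Quinn:1, Sara:2, Tara:2, Yara:1. Sum = 14.
n = 11, so closeness = 10/14 = 5/7.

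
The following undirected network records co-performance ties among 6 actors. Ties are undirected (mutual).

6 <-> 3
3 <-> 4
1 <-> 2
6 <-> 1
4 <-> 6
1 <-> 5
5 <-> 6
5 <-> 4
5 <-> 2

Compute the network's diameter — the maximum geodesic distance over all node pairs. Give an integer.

Eccentricity of each node (its greatest distance to any other): 1:2, 2:3, 3:3, 4:2, 5:2, 6:2.
The maximum eccentricity is 3, realized for instance by the pair 3–2 via 3 – 6 – 1 – 2. So the diameter is 3.

3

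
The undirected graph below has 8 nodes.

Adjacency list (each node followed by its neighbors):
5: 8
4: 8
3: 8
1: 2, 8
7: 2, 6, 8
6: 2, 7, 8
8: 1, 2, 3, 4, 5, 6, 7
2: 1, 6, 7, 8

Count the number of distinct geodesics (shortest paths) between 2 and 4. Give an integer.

1

The shortest distance is 2, and the only length-2 path is 2–8–4. So there is exactly 1 shortest path.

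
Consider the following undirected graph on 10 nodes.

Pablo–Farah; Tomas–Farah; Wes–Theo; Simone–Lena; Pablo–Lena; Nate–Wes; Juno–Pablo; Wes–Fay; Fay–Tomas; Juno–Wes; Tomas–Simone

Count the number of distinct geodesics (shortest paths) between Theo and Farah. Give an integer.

2

The shortest distance is 4. The length-4 paths are: Theo–Wes–Juno–Pablo–Farah; Theo–Wes–Fay–Tomas–Farah.
That gives 2 distinct shortest paths.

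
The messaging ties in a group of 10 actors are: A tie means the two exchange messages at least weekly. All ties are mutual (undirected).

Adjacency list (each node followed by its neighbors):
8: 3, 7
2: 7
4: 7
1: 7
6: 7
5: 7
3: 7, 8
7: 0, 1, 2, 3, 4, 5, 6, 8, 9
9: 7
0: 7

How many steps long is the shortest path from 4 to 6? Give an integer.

One shortest route is 4 – 7 – 6, which uses 2 edges, and 4 and 6 are not directly tied, so nothing shorter exists. So d(4,6) = 2.

2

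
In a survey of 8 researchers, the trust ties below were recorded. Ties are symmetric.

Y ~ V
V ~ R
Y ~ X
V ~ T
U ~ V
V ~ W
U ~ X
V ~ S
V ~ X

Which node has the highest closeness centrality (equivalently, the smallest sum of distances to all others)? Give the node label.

V

Farness (sum of distances to all others) for each node — R:13, S:13, T:13, U:12, V:7, W:13, X:11, Y:12.
The smallest farness is 7, for V, so V has the highest closeness.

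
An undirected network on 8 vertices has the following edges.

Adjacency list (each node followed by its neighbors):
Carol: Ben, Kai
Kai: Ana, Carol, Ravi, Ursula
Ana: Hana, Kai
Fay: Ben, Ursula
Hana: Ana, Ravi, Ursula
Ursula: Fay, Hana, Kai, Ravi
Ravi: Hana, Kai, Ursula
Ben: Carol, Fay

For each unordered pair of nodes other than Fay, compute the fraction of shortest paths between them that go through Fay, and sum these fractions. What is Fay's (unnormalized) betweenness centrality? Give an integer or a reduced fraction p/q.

Pairs whose geodesics pass through Fay — Ursula–Ben: 1; Ravi–Ben: 1/2; Hana–Ben: 1.
All other pairs contribute 0.
Summing the contributions gives betweenness(Fay) = 5/2.

5/2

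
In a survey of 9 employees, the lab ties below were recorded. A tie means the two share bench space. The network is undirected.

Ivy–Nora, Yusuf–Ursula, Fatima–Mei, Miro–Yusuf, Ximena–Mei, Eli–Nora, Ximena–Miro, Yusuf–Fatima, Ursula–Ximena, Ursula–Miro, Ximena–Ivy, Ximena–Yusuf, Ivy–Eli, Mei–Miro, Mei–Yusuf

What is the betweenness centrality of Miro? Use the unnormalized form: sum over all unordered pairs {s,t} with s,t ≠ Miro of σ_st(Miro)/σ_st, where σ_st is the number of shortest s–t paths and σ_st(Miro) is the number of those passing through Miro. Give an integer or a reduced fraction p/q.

1/3

Pairs whose geodesics pass through Miro — Ursula–Mei: 1/3.
All other pairs contribute 0.
Summing the contributions gives betweenness(Miro) = 1/3.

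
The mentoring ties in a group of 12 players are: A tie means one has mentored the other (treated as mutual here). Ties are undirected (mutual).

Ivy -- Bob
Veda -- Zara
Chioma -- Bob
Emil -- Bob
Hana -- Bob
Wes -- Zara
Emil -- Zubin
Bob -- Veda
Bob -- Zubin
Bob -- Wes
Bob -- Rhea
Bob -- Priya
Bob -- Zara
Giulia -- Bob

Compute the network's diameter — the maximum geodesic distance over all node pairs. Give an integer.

Eccentricity of each node (its greatest distance to any other): Bob:1, Chioma:2, Emil:2, Giulia:2, Hana:2, Ivy:2, Priya:2, Rhea:2, Veda:2, Wes:2, Zara:2, Zubin:2.
The maximum eccentricity is 2, realized for instance by the pair Chioma–Hana via Chioma – Bob – Hana. So the diameter is 2.

2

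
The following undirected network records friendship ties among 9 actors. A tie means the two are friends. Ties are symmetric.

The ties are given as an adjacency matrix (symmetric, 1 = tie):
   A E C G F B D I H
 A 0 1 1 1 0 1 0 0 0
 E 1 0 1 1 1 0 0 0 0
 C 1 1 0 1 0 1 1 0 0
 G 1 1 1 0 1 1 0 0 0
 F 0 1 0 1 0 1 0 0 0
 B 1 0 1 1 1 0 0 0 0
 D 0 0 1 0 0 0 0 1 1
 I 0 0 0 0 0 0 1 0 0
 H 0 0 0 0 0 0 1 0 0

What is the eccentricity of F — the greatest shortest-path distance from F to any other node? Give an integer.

Distances from F: A:2, B:1, C:2, D:3, E:1, G:1, H:4, I:4.
The largest is 4 (to H and I), so the eccentricity of F is 4.

4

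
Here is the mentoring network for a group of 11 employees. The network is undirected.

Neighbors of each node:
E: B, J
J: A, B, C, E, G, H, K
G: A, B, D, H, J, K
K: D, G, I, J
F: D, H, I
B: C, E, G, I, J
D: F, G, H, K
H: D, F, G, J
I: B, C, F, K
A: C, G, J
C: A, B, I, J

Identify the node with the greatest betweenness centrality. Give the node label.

Unnormalized betweenness of each node: A:10/21, B:341/84, C:23/12, D:19/12, E:0, F:23/14, G:263/42, H:271/84, I:367/84, J:431/42, K:185/84.
J has the largest value, 431/42, making it the main broker — the node through which the most shortest paths run.

J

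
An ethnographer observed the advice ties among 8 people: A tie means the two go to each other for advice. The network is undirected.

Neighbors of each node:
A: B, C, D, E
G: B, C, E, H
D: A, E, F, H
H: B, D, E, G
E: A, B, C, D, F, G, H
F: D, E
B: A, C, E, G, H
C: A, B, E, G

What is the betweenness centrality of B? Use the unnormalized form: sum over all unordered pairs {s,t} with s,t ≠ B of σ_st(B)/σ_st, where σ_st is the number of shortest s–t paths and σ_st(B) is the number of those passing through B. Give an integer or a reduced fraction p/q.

Pairs whose geodesics pass through B — A–H: 1/3; A–G: 1/3; H–C: 1/3.
All other pairs contribute 0.
Summing the contributions gives betweenness(B) = 1.

1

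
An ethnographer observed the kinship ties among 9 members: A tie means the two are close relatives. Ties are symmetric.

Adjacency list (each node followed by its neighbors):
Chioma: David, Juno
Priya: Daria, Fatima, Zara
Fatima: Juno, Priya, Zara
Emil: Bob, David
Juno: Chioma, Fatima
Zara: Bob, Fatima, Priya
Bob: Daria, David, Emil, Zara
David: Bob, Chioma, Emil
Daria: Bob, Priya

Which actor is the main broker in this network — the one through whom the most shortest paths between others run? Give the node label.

Unnormalized betweenness of each node: Bob:19/2, Chioma:3, Daria:3/2, David:5, Emil:0, Fatima:5, Juno:3, Priya:5/2, Zara:9/2.
Bob has the largest value, 19/2, making it the main broker — the node through which the most shortest paths run.

Bob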